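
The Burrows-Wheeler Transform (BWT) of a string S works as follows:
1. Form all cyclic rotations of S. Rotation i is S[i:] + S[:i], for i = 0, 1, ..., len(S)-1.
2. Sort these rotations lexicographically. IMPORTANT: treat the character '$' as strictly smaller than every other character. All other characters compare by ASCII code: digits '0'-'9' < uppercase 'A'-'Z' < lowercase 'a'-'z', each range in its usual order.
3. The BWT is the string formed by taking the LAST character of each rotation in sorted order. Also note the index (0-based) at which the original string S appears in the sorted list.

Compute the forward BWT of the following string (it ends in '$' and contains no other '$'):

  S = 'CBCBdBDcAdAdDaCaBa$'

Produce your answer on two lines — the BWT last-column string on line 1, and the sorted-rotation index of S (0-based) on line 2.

All 19 rotations (rotation i = S[i:]+S[:i]):
  rot[0] = CBCBdBDcAdAdDaCaBa$
  rot[1] = BCBdBDcAdAdDaCaBa$C
  rot[2] = CBdBDcAdAdDaCaBa$CB
  rot[3] = BdBDcAdAdDaCaBa$CBC
  rot[4] = dBDcAdAdDaCaBa$CBCB
  rot[5] = BDcAdAdDaCaBa$CBCBd
  rot[6] = DcAdAdDaCaBa$CBCBdB
  rot[7] = cAdAdDaCaBa$CBCBdBD
  rot[8] = AdAdDaCaBa$CBCBdBDc
  rot[9] = dAdDaCaBa$CBCBdBDcA
  rot[10] = AdDaCaBa$CBCBdBDcAd
  rot[11] = dDaCaBa$CBCBdBDcAdA
  rot[12] = DaCaBa$CBCBdBDcAdAd
  rot[13] = aCaBa$CBCBdBDcAdAdD
  rot[14] = CaBa$CBCBdBDcAdAdDa
  rot[15] = aBa$CBCBdBDcAdAdDaC
  rot[16] = Ba$CBCBdBDcAdAdDaCa
  rot[17] = a$CBCBdBDcAdAdDaCaB
  rot[18] = $CBCBdBDcAdAdDaCaBa
Sorted (with $ < everything):
  sorted[0] = $CBCBdBDcAdAdDaCaBa  (last char: 'a')
  sorted[1] = AdAdDaCaBa$CBCBdBDc  (last char: 'c')
  sorted[2] = AdDaCaBa$CBCBdBDcAd  (last char: 'd')
  sorted[3] = BCBdBDcAdAdDaCaBa$C  (last char: 'C')
  sorted[4] = BDcAdAdDaCaBa$CBCBd  (last char: 'd')
  sorted[5] = Ba$CBCBdBDcAdAdDaCa  (last char: 'a')
  sorted[6] = BdBDcAdAdDaCaBa$CBC  (last char: 'C')
  sorted[7] = CBCBdBDcAdAdDaCaBa$  (last char: '$')
  sorted[8] = CBdBDcAdAdDaCaBa$CB  (last char: 'B')
  sorted[9] = CaBa$CBCBdBDcAdAdDa  (last char: 'a')
  sorted[10] = DaCaBa$CBCBdBDcAdAd  (last char: 'd')
  sorted[11] = DcAdAdDaCaBa$CBCBdB  (last char: 'B')
  sorted[12] = a$CBCBdBDcAdAdDaCaB  (last char: 'B')
  sorted[13] = aBa$CBCBdBDcAdAdDaC  (last char: 'C')
  sorted[14] = aCaBa$CBCBdBDcAdAdD  (last char: 'D')
  sorted[15] = cAdAdDaCaBa$CBCBdBD  (last char: 'D')
  sorted[16] = dAdDaCaBa$CBCBdBDcA  (last char: 'A')
  sorted[17] = dBDcAdAdDaCaBa$CBCB  (last char: 'B')
  sorted[18] = dDaCaBa$CBCBdBDcAdA  (last char: 'A')
Last column: acdCdaC$BadBBCDDABA
Original string S is at sorted index 7

Answer: acdCdaC$BadBBCDDABA
7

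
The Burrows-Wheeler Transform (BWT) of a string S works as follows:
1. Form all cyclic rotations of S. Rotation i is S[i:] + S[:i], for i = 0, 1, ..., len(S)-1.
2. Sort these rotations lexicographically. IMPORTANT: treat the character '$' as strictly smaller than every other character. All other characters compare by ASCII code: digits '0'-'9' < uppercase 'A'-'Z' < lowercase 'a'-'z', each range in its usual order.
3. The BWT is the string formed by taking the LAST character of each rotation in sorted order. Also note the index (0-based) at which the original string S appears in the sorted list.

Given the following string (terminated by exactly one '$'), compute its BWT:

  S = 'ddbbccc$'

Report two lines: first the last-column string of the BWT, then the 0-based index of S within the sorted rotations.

Answer: cdbccbd$
7

Derivation:
All 8 rotations (rotation i = S[i:]+S[:i]):
  rot[0] = ddbbccc$
  rot[1] = dbbccc$d
  rot[2] = bbccc$dd
  rot[3] = bccc$ddb
  rot[4] = ccc$ddbb
  rot[5] = cc$ddbbc
  rot[6] = c$ddbbcc
  rot[7] = $ddbbccc
Sorted (with $ < everything):
  sorted[0] = $ddbbccc  (last char: 'c')
  sorted[1] = bbccc$dd  (last char: 'd')
  sorted[2] = bccc$ddb  (last char: 'b')
  sorted[3] = c$ddbbcc  (last char: 'c')
  sorted[4] = cc$ddbbc  (last char: 'c')
  sorted[5] = ccc$ddbb  (last char: 'b')
  sorted[6] = dbbccc$d  (last char: 'd')
  sorted[7] = ddbbccc$  (last char: '$')
Last column: cdbccbd$
Original string S is at sorted index 7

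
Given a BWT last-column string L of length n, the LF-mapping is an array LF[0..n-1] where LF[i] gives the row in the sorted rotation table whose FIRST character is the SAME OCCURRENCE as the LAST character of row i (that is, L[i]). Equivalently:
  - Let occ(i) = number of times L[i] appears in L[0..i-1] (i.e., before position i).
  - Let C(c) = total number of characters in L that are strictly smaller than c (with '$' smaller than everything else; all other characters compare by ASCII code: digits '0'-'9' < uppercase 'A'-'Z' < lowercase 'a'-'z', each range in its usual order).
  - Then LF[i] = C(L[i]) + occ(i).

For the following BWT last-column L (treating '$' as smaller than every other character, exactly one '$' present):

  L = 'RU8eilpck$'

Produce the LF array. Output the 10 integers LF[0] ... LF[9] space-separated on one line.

Answer: 2 3 1 5 6 8 9 4 7 0

Derivation:
Char counts: '$':1, '8':1, 'R':1, 'U':1, 'c':1, 'e':1, 'i':1, 'k':1, 'l':1, 'p':1
C (first-col start): C('$')=0, C('8')=1, C('R')=2, C('U')=3, C('c')=4, C('e')=5, C('i')=6, C('k')=7, C('l')=8, C('p')=9
L[0]='R': occ=0, LF[0]=C('R')+0=2+0=2
L[1]='U': occ=0, LF[1]=C('U')+0=3+0=3
L[2]='8': occ=0, LF[2]=C('8')+0=1+0=1
L[3]='e': occ=0, LF[3]=C('e')+0=5+0=5
L[4]='i': occ=0, LF[4]=C('i')+0=6+0=6
L[5]='l': occ=0, LF[5]=C('l')+0=8+0=8
L[6]='p': occ=0, LF[6]=C('p')+0=9+0=9
L[7]='c': occ=0, LF[7]=C('c')+0=4+0=4
L[8]='k': occ=0, LF[8]=C('k')+0=7+0=7
L[9]='$': occ=0, LF[9]=C('$')+0=0+0=0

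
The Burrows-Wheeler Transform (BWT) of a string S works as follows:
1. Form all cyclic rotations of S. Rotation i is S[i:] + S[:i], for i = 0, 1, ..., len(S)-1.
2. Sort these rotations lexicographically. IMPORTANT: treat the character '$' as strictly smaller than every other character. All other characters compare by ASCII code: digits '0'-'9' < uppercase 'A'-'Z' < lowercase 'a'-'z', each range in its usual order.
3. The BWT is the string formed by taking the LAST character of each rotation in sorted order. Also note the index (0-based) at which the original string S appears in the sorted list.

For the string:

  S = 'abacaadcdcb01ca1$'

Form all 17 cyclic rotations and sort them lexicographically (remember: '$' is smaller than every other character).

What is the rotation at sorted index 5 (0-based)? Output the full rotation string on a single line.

Answer: aadcdcb01ca1$abac

Derivation:
All 17 rotations (rotation i = S[i:]+S[:i]):
  rot[0] = abacaadcdcb01ca1$
  rot[1] = bacaadcdcb01ca1$a
  rot[2] = acaadcdcb01ca1$ab
  rot[3] = caadcdcb01ca1$aba
  rot[4] = aadcdcb01ca1$abac
  rot[5] = adcdcb01ca1$abaca
  rot[6] = dcdcb01ca1$abacaa
  rot[7] = cdcb01ca1$abacaad
  rot[8] = dcb01ca1$abacaadc
  rot[9] = cb01ca1$abacaadcd
  rot[10] = b01ca1$abacaadcdc
  rot[11] = 01ca1$abacaadcdcb
  rot[12] = 1ca1$abacaadcdcb0
  rot[13] = ca1$abacaadcdcb01
  rot[14] = a1$abacaadcdcb01c
  rot[15] = 1$abacaadcdcb01ca
  rot[16] = $abacaadcdcb01ca1
Sorted (with $ < everything):
  sorted[0] = $abacaadcdcb01ca1
  sorted[1] = 01ca1$abacaadcdcb
  sorted[2] = 1$abacaadcdcb01ca
  sorted[3] = 1ca1$abacaadcdcb0
  sorted[4] = a1$abacaadcdcb01c
  sorted[5] = aadcdcb01ca1$abac
  sorted[6] = abacaadcdcb01ca1$
  sorted[7] = acaadcdcb01ca1$ab
  sorted[8] = adcdcb01ca1$abaca
  sorted[9] = b01ca1$abacaadcdc
  sorted[10] = bacaadcdcb01ca1$a
  sorted[11] = ca1$abacaadcdcb01
  sorted[12] = caadcdcb01ca1$aba
  sorted[13] = cb01ca1$abacaadcd
  sorted[14] = cdcb01ca1$abacaad
  sorted[15] = dcb01ca1$abacaadc
  sorted[16] = dcdcb01ca1$abacaa
sorted[5] = aadcdcb01ca1$abac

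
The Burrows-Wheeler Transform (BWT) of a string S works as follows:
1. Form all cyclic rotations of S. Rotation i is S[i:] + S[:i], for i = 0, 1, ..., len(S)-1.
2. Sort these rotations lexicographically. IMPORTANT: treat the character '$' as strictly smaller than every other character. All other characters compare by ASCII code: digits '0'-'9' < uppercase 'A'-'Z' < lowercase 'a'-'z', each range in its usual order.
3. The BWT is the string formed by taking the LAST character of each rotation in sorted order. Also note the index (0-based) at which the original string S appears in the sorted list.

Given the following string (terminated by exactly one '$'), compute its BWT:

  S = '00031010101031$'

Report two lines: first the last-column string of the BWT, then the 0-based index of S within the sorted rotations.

Answer: 1$0111103300000
1

Derivation:
All 15 rotations (rotation i = S[i:]+S[:i]):
  rot[0] = 00031010101031$
  rot[1] = 0031010101031$0
  rot[2] = 031010101031$00
  rot[3] = 31010101031$000
  rot[4] = 1010101031$0003
  rot[5] = 010101031$00031
  rot[6] = 10101031$000310
  rot[7] = 0101031$0003101
  rot[8] = 101031$00031010
  rot[9] = 01031$000310101
  rot[10] = 1031$0003101010
  rot[11] = 031$00031010101
  rot[12] = 31$000310101010
  rot[13] = 1$0003101010103
  rot[14] = $00031010101031
Sorted (with $ < everything):
  sorted[0] = $00031010101031  (last char: '1')
  sorted[1] = 00031010101031$  (last char: '$')
  sorted[2] = 0031010101031$0  (last char: '0')
  sorted[3] = 010101031$00031  (last char: '1')
  sorted[4] = 0101031$0003101  (last char: '1')
  sorted[5] = 01031$000310101  (last char: '1')
  sorted[6] = 031$00031010101  (last char: '1')
  sorted[7] = 031010101031$00  (last char: '0')
  sorted[8] = 1$0003101010103  (last char: '3')
  sorted[9] = 1010101031$0003  (last char: '3')
  sorted[10] = 10101031$000310  (last char: '0')
  sorted[11] = 101031$00031010  (last char: '0')
  sorted[12] = 1031$0003101010  (last char: '0')
  sorted[13] = 31$000310101010  (last char: '0')
  sorted[14] = 31010101031$000  (last char: '0')
Last column: 1$0111103300000
Original string S is at sorted index 1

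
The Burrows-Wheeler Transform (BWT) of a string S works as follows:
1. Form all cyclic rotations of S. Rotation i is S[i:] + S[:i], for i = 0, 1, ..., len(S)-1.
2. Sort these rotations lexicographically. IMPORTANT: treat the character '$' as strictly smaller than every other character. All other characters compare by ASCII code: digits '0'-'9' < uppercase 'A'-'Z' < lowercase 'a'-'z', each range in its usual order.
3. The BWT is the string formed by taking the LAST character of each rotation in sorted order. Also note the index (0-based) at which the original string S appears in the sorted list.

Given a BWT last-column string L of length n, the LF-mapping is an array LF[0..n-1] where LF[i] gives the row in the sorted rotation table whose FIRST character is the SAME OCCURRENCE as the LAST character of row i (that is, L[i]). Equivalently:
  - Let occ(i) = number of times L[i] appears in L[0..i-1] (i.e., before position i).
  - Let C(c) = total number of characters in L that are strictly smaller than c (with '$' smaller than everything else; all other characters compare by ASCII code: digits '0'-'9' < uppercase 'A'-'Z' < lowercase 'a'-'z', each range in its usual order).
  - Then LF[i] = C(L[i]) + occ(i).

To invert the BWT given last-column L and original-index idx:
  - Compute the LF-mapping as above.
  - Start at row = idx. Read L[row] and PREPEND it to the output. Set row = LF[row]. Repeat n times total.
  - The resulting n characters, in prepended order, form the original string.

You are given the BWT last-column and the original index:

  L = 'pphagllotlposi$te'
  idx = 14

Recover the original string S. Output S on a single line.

Answer: spaghettlollipop$

Derivation:
LF mapping: 11 12 4 1 3 6 7 9 15 8 13 10 14 5 0 16 2
Walk LF starting at row 14, prepending L[row]:
  step 1: row=14, L[14]='$', prepend. Next row=LF[14]=0
  step 2: row=0, L[0]='p', prepend. Next row=LF[0]=11
  step 3: row=11, L[11]='o', prepend. Next row=LF[11]=10
  step 4: row=10, L[10]='p', prepend. Next row=LF[10]=13
  step 5: row=13, L[13]='i', prepend. Next row=LF[13]=5
  step 6: row=5, L[5]='l', prepend. Next row=LF[5]=6
  step 7: row=6, L[6]='l', prepend. Next row=LF[6]=7
  step 8: row=7, L[7]='o', prepend. Next row=LF[7]=9
  step 9: row=9, L[9]='l', prepend. Next row=LF[9]=8
  step 10: row=8, L[8]='t', prepend. Next row=LF[8]=15
  step 11: row=15, L[15]='t', prepend. Next row=LF[15]=16
  step 12: row=16, L[16]='e', prepend. Next row=LF[16]=2
  step 13: row=2, L[2]='h', prepend. Next row=LF[2]=4
  step 14: row=4, L[4]='g', prepend. Next row=LF[4]=3
  step 15: row=3, L[3]='a', prepend. Next row=LF[3]=1
  step 16: row=1, L[1]='p', prepend. Next row=LF[1]=12
  step 17: row=12, L[12]='s', prepend. Next row=LF[12]=14
Reversed output: spaghettlollipop$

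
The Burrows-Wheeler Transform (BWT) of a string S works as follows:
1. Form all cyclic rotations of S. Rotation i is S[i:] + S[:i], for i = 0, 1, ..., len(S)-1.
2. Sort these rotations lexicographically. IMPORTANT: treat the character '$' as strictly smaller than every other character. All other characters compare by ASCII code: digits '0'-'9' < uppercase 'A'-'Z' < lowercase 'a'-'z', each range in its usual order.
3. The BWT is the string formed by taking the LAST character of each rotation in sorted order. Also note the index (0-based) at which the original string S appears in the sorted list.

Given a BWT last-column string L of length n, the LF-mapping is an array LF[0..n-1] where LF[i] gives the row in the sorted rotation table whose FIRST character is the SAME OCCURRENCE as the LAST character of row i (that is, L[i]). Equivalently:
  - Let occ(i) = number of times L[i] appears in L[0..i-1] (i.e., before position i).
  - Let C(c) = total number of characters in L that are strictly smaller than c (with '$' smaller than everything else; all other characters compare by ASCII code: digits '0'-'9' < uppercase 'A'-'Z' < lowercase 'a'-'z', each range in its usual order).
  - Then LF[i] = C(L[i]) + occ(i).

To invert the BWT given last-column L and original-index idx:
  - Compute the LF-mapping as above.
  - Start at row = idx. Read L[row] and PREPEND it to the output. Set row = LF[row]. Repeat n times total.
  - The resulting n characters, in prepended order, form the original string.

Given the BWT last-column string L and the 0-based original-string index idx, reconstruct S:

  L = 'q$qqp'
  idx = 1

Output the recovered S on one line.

Answer: pqqq$

Derivation:
LF mapping: 2 0 3 4 1
Walk LF starting at row 1, prepending L[row]:
  step 1: row=1, L[1]='$', prepend. Next row=LF[1]=0
  step 2: row=0, L[0]='q', prepend. Next row=LF[0]=2
  step 3: row=2, L[2]='q', prepend. Next row=LF[2]=3
  step 4: row=3, L[3]='q', prepend. Next row=LF[3]=4
  step 5: row=4, L[4]='p', prepend. Next row=LF[4]=1
Reversed output: pqqq$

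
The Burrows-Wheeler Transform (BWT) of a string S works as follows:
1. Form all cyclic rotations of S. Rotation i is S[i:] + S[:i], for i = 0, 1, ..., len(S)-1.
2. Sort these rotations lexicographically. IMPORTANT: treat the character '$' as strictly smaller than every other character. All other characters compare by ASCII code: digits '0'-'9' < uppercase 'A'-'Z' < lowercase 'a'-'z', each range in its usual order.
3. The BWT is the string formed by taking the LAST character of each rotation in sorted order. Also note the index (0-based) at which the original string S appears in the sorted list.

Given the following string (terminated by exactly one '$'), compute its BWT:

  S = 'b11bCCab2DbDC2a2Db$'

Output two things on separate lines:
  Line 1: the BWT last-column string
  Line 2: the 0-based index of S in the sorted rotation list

All 19 rotations (rotation i = S[i:]+S[:i]):
  rot[0] = b11bCCab2DbDC2a2Db$
  rot[1] = 11bCCab2DbDC2a2Db$b
  rot[2] = 1bCCab2DbDC2a2Db$b1
  rot[3] = bCCab2DbDC2a2Db$b11
  rot[4] = CCab2DbDC2a2Db$b11b
  rot[5] = Cab2DbDC2a2Db$b11bC
  rot[6] = ab2DbDC2a2Db$b11bCC
  rot[7] = b2DbDC2a2Db$b11bCCa
  rot[8] = 2DbDC2a2Db$b11bCCab
  rot[9] = DbDC2a2Db$b11bCCab2
  rot[10] = bDC2a2Db$b11bCCab2D
  rot[11] = DC2a2Db$b11bCCab2Db
  rot[12] = C2a2Db$b11bCCab2DbD
  rot[13] = 2a2Db$b11bCCab2DbDC
  rot[14] = a2Db$b11bCCab2DbDC2
  rot[15] = 2Db$b11bCCab2DbDC2a
  rot[16] = Db$b11bCCab2DbDC2a2
  rot[17] = b$b11bCCab2DbDC2a2D
  rot[18] = $b11bCCab2DbDC2a2Db
Sorted (with $ < everything):
  sorted[0] = $b11bCCab2DbDC2a2Db  (last char: 'b')
  sorted[1] = 11bCCab2DbDC2a2Db$b  (last char: 'b')
  sorted[2] = 1bCCab2DbDC2a2Db$b1  (last char: '1')
  sorted[3] = 2Db$b11bCCab2DbDC2a  (last char: 'a')
  sorted[4] = 2DbDC2a2Db$b11bCCab  (last char: 'b')
  sorted[5] = 2a2Db$b11bCCab2DbDC  (last char: 'C')
  sorted[6] = C2a2Db$b11bCCab2DbD  (last char: 'D')
  sorted[7] = CCab2DbDC2a2Db$b11b  (last char: 'b')
  sorted[8] = Cab2DbDC2a2Db$b11bC  (last char: 'C')
  sorted[9] = DC2a2Db$b11bCCab2Db  (last char: 'b')
  sorted[10] = Db$b11bCCab2DbDC2a2  (last char: '2')
  sorted[11] = DbDC2a2Db$b11bCCab2  (last char: '2')
  sorted[12] = a2Db$b11bCCab2DbDC2  (last char: '2')
  sorted[13] = ab2DbDC2a2Db$b11bCC  (last char: 'C')
  sorted[14] = b$b11bCCab2DbDC2a2D  (last char: 'D')
  sorted[15] = b11bCCab2DbDC2a2Db$  (last char: '$')
  sorted[16] = b2DbDC2a2Db$b11bCCa  (last char: 'a')
  sorted[17] = bCCab2DbDC2a2Db$b11  (last char: '1')
  sorted[18] = bDC2a2Db$b11bCCab2D  (last char: 'D')
Last column: bb1abCDbCb222CD$a1D
Original string S is at sorted index 15

Answer: bb1abCDbCb222CD$a1D
15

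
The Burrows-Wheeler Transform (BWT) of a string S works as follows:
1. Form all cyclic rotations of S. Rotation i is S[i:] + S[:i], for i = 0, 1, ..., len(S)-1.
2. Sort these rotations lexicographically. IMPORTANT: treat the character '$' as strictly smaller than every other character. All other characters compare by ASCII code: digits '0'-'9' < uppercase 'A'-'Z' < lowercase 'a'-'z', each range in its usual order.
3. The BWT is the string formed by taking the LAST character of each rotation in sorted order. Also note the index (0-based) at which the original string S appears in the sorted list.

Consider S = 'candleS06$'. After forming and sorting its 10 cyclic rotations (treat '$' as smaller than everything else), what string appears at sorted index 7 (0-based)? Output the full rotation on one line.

All 10 rotations (rotation i = S[i:]+S[:i]):
  rot[0] = candleS06$
  rot[1] = andleS06$c
  rot[2] = ndleS06$ca
  rot[3] = dleS06$can
  rot[4] = leS06$cand
  rot[5] = eS06$candl
  rot[6] = S06$candle
  rot[7] = 06$candleS
  rot[8] = 6$candleS0
  rot[9] = $candleS06
Sorted (with $ < everything):
  sorted[0] = $candleS06
  sorted[1] = 06$candleS
  sorted[2] = 6$candleS0
  sorted[3] = S06$candle
  sorted[4] = andleS06$c
  sorted[5] = candleS06$
  sorted[6] = dleS06$can
  sorted[7] = eS06$candl
  sorted[8] = leS06$cand
  sorted[9] = ndleS06$ca
sorted[7] = eS06$candl

Answer: eS06$candl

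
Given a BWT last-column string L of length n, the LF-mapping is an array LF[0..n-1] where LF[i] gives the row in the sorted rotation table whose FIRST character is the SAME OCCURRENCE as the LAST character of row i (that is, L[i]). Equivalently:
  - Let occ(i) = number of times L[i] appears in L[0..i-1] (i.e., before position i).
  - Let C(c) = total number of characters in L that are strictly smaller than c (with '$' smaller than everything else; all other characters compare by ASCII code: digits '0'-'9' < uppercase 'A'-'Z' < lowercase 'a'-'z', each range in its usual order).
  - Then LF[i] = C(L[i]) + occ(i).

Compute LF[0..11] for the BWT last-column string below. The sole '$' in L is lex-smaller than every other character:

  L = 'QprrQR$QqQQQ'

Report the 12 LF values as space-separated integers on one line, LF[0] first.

Answer: 1 8 10 11 2 7 0 3 9 4 5 6

Derivation:
Char counts: '$':1, 'Q':6, 'R':1, 'p':1, 'q':1, 'r':2
C (first-col start): C('$')=0, C('Q')=1, C('R')=7, C('p')=8, C('q')=9, C('r')=10
L[0]='Q': occ=0, LF[0]=C('Q')+0=1+0=1
L[1]='p': occ=0, LF[1]=C('p')+0=8+0=8
L[2]='r': occ=0, LF[2]=C('r')+0=10+0=10
L[3]='r': occ=1, LF[3]=C('r')+1=10+1=11
L[4]='Q': occ=1, LF[4]=C('Q')+1=1+1=2
L[5]='R': occ=0, LF[5]=C('R')+0=7+0=7
L[6]='$': occ=0, LF[6]=C('$')+0=0+0=0
L[7]='Q': occ=2, LF[7]=C('Q')+2=1+2=3
L[8]='q': occ=0, LF[8]=C('q')+0=9+0=9
L[9]='Q': occ=3, LF[9]=C('Q')+3=1+3=4
L[10]='Q': occ=4, LF[10]=C('Q')+4=1+4=5
L[11]='Q': occ=5, LF[11]=C('Q')+5=1+5=6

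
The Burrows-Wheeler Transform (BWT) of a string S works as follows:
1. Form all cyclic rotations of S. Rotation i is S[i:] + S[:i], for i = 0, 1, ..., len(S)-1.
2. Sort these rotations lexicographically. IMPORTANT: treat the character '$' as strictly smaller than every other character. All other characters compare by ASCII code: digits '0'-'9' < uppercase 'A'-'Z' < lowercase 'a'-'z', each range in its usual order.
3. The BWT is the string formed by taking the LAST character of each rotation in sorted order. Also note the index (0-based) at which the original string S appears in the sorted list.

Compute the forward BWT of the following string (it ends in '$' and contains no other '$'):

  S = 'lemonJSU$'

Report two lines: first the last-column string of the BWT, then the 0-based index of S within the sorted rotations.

All 9 rotations (rotation i = S[i:]+S[:i]):
  rot[0] = lemonJSU$
  rot[1] = emonJSU$l
  rot[2] = monJSU$le
  rot[3] = onJSU$lem
  rot[4] = nJSU$lemo
  rot[5] = JSU$lemon
  rot[6] = SU$lemonJ
  rot[7] = U$lemonJS
  rot[8] = $lemonJSU
Sorted (with $ < everything):
  sorted[0] = $lemonJSU  (last char: 'U')
  sorted[1] = JSU$lemon  (last char: 'n')
  sorted[2] = SU$lemonJ  (last char: 'J')
  sorted[3] = U$lemonJS  (last char: 'S')
  sorted[4] = emonJSU$l  (last char: 'l')
  sorted[5] = lemonJSU$  (last char: '$')
  sorted[6] = monJSU$le  (last char: 'e')
  sorted[7] = nJSU$lemo  (last char: 'o')
  sorted[8] = onJSU$lem  (last char: 'm')
Last column: UnJSl$eom
Original string S is at sorted index 5

Answer: UnJSl$eom
5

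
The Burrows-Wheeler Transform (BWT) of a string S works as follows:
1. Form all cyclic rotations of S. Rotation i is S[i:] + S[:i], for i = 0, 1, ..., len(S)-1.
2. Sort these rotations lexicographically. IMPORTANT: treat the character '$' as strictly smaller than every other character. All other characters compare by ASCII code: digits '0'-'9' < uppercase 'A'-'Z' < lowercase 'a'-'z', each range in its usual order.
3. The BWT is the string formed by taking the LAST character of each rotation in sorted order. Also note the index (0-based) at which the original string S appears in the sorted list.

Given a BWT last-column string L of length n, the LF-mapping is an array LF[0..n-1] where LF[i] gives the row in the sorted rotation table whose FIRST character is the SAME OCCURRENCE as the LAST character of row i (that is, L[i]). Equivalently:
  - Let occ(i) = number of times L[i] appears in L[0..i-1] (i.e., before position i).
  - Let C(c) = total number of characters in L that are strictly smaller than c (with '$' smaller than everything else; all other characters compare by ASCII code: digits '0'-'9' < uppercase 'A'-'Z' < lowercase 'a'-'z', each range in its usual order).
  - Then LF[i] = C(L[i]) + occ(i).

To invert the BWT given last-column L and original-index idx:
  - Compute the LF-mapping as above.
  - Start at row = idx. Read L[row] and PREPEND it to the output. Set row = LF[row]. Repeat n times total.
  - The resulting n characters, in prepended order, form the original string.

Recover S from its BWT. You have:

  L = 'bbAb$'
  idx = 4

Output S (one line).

Answer: bbAb$

Derivation:
LF mapping: 2 3 1 4 0
Walk LF starting at row 4, prepending L[row]:
  step 1: row=4, L[4]='$', prepend. Next row=LF[4]=0
  step 2: row=0, L[0]='b', prepend. Next row=LF[0]=2
  step 3: row=2, L[2]='A', prepend. Next row=LF[2]=1
  step 4: row=1, L[1]='b', prepend. Next row=LF[1]=3
  step 5: row=3, L[3]='b', prepend. Next row=LF[3]=4
Reversed output: bbAb$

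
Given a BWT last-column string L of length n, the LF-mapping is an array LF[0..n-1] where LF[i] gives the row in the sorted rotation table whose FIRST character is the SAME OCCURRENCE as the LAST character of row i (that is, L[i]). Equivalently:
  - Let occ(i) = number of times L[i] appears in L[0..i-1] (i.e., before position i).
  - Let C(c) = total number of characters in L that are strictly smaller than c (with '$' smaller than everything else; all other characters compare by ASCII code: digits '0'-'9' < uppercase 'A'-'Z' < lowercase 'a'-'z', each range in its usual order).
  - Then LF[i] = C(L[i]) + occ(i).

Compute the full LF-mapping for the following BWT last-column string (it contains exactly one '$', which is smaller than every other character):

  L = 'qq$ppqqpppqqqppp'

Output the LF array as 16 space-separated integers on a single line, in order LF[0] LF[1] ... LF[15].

Answer: 9 10 0 1 2 11 12 3 4 5 13 14 15 6 7 8

Derivation:
Char counts: '$':1, 'p':8, 'q':7
C (first-col start): C('$')=0, C('p')=1, C('q')=9
L[0]='q': occ=0, LF[0]=C('q')+0=9+0=9
L[1]='q': occ=1, LF[1]=C('q')+1=9+1=10
L[2]='$': occ=0, LF[2]=C('$')+0=0+0=0
L[3]='p': occ=0, LF[3]=C('p')+0=1+0=1
L[4]='p': occ=1, LF[4]=C('p')+1=1+1=2
L[5]='q': occ=2, LF[5]=C('q')+2=9+2=11
L[6]='q': occ=3, LF[6]=C('q')+3=9+3=12
L[7]='p': occ=2, LF[7]=C('p')+2=1+2=3
L[8]='p': occ=3, LF[8]=C('p')+3=1+3=4
L[9]='p': occ=4, LF[9]=C('p')+4=1+4=5
L[10]='q': occ=4, LF[10]=C('q')+4=9+4=13
L[11]='q': occ=5, LF[11]=C('q')+5=9+5=14
L[12]='q': occ=6, LF[12]=C('q')+6=9+6=15
L[13]='p': occ=5, LF[13]=C('p')+5=1+5=6
L[14]='p': occ=6, LF[14]=C('p')+6=1+6=7
L[15]='p': occ=7, LF[15]=C('p')+7=1+7=8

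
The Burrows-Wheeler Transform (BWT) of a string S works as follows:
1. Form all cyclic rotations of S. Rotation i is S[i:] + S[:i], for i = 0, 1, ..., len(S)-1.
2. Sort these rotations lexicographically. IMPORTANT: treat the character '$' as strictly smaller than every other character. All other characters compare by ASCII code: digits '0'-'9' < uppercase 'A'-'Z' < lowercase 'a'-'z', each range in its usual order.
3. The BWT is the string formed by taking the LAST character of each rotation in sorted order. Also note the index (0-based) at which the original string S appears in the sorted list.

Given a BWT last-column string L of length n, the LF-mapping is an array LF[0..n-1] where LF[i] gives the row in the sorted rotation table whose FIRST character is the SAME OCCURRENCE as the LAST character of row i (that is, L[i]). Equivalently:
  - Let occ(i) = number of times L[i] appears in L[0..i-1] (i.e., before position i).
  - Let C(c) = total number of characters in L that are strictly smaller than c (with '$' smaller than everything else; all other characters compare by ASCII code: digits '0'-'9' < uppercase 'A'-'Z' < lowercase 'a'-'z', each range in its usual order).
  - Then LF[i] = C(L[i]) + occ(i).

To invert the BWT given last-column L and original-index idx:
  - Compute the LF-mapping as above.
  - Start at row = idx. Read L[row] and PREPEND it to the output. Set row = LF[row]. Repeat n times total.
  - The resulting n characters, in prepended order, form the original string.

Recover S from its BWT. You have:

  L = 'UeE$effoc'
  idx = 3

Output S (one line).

Answer: coffeeEU$

Derivation:
LF mapping: 2 4 1 0 5 6 7 8 3
Walk LF starting at row 3, prepending L[row]:
  step 1: row=3, L[3]='$', prepend. Next row=LF[3]=0
  step 2: row=0, L[0]='U', prepend. Next row=LF[0]=2
  step 3: row=2, L[2]='E', prepend. Next row=LF[2]=1
  step 4: row=1, L[1]='e', prepend. Next row=LF[1]=4
  step 5: row=4, L[4]='e', prepend. Next row=LF[4]=5
  step 6: row=5, L[5]='f', prepend. Next row=LF[5]=6
  step 7: row=6, L[6]='f', prepend. Next row=LF[6]=7
  step 8: row=7, L[7]='o', prepend. Next row=LF[7]=8
  step 9: row=8, L[8]='c', prepend. Next row=LF[8]=3
Reversed output: coffeeEU$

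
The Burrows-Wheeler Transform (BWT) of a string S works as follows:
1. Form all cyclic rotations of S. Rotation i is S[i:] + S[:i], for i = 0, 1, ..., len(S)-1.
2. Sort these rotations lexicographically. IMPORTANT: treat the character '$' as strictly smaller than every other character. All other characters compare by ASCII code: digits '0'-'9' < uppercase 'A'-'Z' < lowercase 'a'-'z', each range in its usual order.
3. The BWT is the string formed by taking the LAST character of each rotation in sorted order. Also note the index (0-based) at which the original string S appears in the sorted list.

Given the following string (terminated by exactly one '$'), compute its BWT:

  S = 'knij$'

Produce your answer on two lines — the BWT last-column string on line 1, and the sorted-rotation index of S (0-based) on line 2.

All 5 rotations (rotation i = S[i:]+S[:i]):
  rot[0] = knij$
  rot[1] = nij$k
  rot[2] = ij$kn
  rot[3] = j$kni
  rot[4] = $knij
Sorted (with $ < everything):
  sorted[0] = $knij  (last char: 'j')
  sorted[1] = ij$kn  (last char: 'n')
  sorted[2] = j$kni  (last char: 'i')
  sorted[3] = knij$  (last char: '$')
  sorted[4] = nij$k  (last char: 'k')
Last column: jni$k
Original string S is at sorted index 3

Answer: jni$k
3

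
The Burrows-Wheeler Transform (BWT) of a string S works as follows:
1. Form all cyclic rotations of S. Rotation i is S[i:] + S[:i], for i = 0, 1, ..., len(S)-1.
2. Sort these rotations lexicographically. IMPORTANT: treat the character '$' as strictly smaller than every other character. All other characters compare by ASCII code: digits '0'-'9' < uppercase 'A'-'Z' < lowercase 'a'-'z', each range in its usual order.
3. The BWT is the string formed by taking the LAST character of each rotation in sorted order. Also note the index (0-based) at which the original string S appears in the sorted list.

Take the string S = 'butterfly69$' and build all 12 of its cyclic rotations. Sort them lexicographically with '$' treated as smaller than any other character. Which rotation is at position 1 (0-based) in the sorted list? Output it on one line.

Answer: 69$butterfly

Derivation:
All 12 rotations (rotation i = S[i:]+S[:i]):
  rot[0] = butterfly69$
  rot[1] = utterfly69$b
  rot[2] = tterfly69$bu
  rot[3] = terfly69$but
  rot[4] = erfly69$butt
  rot[5] = rfly69$butte
  rot[6] = fly69$butter
  rot[7] = ly69$butterf
  rot[8] = y69$butterfl
  rot[9] = 69$butterfly
  rot[10] = 9$butterfly6
  rot[11] = $butterfly69
Sorted (with $ < everything):
  sorted[0] = $butterfly69
  sorted[1] = 69$butterfly
  sorted[2] = 9$butterfly6
  sorted[3] = butterfly69$
  sorted[4] = erfly69$butt
  sorted[5] = fly69$butter
  sorted[6] = ly69$butterf
  sorted[7] = rfly69$butte
  sorted[8] = terfly69$but
  sorted[9] = tterfly69$bu
  sorted[10] = utterfly69$b
  sorted[11] = y69$butterfl
sorted[1] = 69$butterfly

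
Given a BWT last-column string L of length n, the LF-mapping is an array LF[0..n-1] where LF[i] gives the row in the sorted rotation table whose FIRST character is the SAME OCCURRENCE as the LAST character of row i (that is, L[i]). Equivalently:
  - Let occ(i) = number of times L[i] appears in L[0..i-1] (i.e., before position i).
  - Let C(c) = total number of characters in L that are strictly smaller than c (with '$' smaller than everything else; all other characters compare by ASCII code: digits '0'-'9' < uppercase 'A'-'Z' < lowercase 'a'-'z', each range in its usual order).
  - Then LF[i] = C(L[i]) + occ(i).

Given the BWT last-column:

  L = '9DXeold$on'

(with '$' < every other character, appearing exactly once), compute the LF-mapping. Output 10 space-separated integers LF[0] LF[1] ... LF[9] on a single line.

Char counts: '$':1, '9':1, 'D':1, 'X':1, 'd':1, 'e':1, 'l':1, 'n':1, 'o':2
C (first-col start): C('$')=0, C('9')=1, C('D')=2, C('X')=3, C('d')=4, C('e')=5, C('l')=6, C('n')=7, C('o')=8
L[0]='9': occ=0, LF[0]=C('9')+0=1+0=1
L[1]='D': occ=0, LF[1]=C('D')+0=2+0=2
L[2]='X': occ=0, LF[2]=C('X')+0=3+0=3
L[3]='e': occ=0, LF[3]=C('e')+0=5+0=5
L[4]='o': occ=0, LF[4]=C('o')+0=8+0=8
L[5]='l': occ=0, LF[5]=C('l')+0=6+0=6
L[6]='d': occ=0, LF[6]=C('d')+0=4+0=4
L[7]='$': occ=0, LF[7]=C('$')+0=0+0=0
L[8]='o': occ=1, LF[8]=C('o')+1=8+1=9
L[9]='n': occ=0, LF[9]=C('n')+0=7+0=7

Answer: 1 2 3 5 8 6 4 0 9 7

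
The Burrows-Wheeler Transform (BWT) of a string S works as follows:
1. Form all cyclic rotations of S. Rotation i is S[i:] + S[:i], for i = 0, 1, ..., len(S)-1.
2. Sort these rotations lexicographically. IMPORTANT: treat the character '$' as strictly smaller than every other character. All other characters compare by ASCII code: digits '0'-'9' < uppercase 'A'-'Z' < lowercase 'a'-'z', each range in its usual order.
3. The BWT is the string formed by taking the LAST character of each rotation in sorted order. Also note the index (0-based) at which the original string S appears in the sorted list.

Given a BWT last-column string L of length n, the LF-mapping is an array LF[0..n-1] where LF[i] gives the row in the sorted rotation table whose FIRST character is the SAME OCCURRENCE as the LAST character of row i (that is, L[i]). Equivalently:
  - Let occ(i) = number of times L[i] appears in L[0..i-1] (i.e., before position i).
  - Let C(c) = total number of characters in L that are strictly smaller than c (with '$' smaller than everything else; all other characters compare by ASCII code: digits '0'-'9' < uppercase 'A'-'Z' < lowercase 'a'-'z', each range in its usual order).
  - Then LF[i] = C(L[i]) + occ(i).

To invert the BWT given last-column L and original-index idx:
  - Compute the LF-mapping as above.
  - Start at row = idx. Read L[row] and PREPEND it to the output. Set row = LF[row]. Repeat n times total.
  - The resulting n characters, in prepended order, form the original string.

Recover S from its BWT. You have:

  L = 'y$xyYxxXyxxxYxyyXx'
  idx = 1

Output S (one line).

LF mapping: 13 0 5 14 3 6 7 1 15 8 9 10 4 11 16 17 2 12
Walk LF starting at row 1, prepending L[row]:
  step 1: row=1, L[1]='$', prepend. Next row=LF[1]=0
  step 2: row=0, L[0]='y', prepend. Next row=LF[0]=13
  step 3: row=13, L[13]='x', prepend. Next row=LF[13]=11
  step 4: row=11, L[11]='x', prepend. Next row=LF[11]=10
  step 5: row=10, L[10]='x', prepend. Next row=LF[10]=9
  step 6: row=9, L[9]='x', prepend. Next row=LF[9]=8
  step 7: row=8, L[8]='y', prepend. Next row=LF[8]=15
  step 8: row=15, L[15]='y', prepend. Next row=LF[15]=17
  step 9: row=17, L[17]='x', prepend. Next row=LF[17]=12
  step 10: row=12, L[12]='Y', prepend. Next row=LF[12]=4
  step 11: row=4, L[4]='Y', prepend. Next row=LF[4]=3
  step 12: row=3, L[3]='y', prepend. Next row=LF[3]=14
  step 13: row=14, L[14]='y', prepend. Next row=LF[14]=16
  step 14: row=16, L[16]='X', prepend. Next row=LF[16]=2
  step 15: row=2, L[2]='x', prepend. Next row=LF[2]=5
  step 16: row=5, L[5]='x', prepend. Next row=LF[5]=6
  step 17: row=6, L[6]='x', prepend. Next row=LF[6]=7
  step 18: row=7, L[7]='X', prepend. Next row=LF[7]=1
Reversed output: XxxxXyyYYxyyxxxxy$

Answer: XxxxXyyYYxyyxxxxy$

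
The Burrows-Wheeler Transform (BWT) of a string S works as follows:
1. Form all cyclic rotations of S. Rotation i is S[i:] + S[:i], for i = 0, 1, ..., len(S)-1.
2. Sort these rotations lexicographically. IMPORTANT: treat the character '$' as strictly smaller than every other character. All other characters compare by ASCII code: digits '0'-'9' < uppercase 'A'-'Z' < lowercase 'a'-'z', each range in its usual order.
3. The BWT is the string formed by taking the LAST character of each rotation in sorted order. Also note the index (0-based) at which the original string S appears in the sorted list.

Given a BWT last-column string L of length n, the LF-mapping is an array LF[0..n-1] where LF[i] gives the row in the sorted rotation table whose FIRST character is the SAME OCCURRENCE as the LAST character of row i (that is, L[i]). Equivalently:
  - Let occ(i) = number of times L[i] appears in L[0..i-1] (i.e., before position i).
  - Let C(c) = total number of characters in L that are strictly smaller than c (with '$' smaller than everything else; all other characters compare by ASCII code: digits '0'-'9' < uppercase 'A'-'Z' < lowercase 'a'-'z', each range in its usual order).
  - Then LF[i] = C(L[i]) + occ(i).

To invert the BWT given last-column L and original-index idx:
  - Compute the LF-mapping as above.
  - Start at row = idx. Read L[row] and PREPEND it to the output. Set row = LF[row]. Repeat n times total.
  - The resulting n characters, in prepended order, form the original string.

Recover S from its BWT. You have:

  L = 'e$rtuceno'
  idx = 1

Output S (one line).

Answer: countere$

Derivation:
LF mapping: 2 0 6 7 8 1 3 4 5
Walk LF starting at row 1, prepending L[row]:
  step 1: row=1, L[1]='$', prepend. Next row=LF[1]=0
  step 2: row=0, L[0]='e', prepend. Next row=LF[0]=2
  step 3: row=2, L[2]='r', prepend. Next row=LF[2]=6
  step 4: row=6, L[6]='e', prepend. Next row=LF[6]=3
  step 5: row=3, L[3]='t', prepend. Next row=LF[3]=7
  step 6: row=7, L[7]='n', prepend. Next row=LF[7]=4
  step 7: row=4, L[4]='u', prepend. Next row=LF[4]=8
  step 8: row=8, L[8]='o', prepend. Next row=LF[8]=5
  step 9: row=5, L[5]='c', prepend. Next row=LF[5]=1
Reversed output: countere$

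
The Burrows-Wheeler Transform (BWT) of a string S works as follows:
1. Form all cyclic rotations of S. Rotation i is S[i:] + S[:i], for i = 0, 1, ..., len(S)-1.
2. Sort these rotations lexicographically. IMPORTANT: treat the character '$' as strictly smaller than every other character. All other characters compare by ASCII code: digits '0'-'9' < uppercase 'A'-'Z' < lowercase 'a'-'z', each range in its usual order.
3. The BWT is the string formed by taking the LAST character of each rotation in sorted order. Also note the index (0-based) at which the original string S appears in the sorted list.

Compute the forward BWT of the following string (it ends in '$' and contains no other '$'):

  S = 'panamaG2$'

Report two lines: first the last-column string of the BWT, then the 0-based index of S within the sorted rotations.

All 9 rotations (rotation i = S[i:]+S[:i]):
  rot[0] = panamaG2$
  rot[1] = anamaG2$p
  rot[2] = namaG2$pa
  rot[3] = amaG2$pan
  rot[4] = maG2$pana
  rot[5] = aG2$panam
  rot[6] = G2$panama
  rot[7] = 2$panamaG
  rot[8] = $panamaG2
Sorted (with $ < everything):
  sorted[0] = $panamaG2  (last char: '2')
  sorted[1] = 2$panamaG  (last char: 'G')
  sorted[2] = G2$panama  (last char: 'a')
  sorted[3] = aG2$panam  (last char: 'm')
  sorted[4] = amaG2$pan  (last char: 'n')
  sorted[5] = anamaG2$p  (last char: 'p')
  sorted[6] = maG2$pana  (last char: 'a')
  sorted[7] = namaG2$pa  (last char: 'a')
  sorted[8] = panamaG2$  (last char: '$')
Last column: 2Gamnpaa$
Original string S is at sorted index 8

Answer: 2Gamnpaa$
8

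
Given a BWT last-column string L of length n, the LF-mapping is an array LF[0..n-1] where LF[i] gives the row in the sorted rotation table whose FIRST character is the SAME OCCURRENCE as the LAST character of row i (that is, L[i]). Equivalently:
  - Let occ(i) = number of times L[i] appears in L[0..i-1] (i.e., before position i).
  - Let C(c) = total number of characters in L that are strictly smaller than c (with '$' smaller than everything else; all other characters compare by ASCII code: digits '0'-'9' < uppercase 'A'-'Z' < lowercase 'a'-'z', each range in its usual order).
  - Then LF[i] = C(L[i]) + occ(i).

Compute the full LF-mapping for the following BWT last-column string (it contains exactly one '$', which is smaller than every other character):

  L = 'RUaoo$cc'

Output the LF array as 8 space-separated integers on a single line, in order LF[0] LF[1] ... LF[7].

Char counts: '$':1, 'R':1, 'U':1, 'a':1, 'c':2, 'o':2
C (first-col start): C('$')=0, C('R')=1, C('U')=2, C('a')=3, C('c')=4, C('o')=6
L[0]='R': occ=0, LF[0]=C('R')+0=1+0=1
L[1]='U': occ=0, LF[1]=C('U')+0=2+0=2
L[2]='a': occ=0, LF[2]=C('a')+0=3+0=3
L[3]='o': occ=0, LF[3]=C('o')+0=6+0=6
L[4]='o': occ=1, LF[4]=C('o')+1=6+1=7
L[5]='$': occ=0, LF[5]=C('$')+0=0+0=0
L[6]='c': occ=0, LF[6]=C('c')+0=4+0=4
L[7]='c': occ=1, LF[7]=C('c')+1=4+1=5

Answer: 1 2 3 6 7 0 4 5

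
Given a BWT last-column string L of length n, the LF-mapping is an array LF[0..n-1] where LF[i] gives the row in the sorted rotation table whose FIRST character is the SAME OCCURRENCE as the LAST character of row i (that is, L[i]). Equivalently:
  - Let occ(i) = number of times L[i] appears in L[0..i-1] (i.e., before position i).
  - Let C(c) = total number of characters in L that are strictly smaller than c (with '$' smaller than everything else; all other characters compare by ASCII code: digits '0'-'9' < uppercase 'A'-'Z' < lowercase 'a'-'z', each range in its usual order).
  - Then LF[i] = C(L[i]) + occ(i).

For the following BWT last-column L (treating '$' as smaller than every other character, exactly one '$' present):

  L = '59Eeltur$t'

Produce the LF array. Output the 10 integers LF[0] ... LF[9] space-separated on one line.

Answer: 1 2 3 4 5 7 9 6 0 8

Derivation:
Char counts: '$':1, '5':1, '9':1, 'E':1, 'e':1, 'l':1, 'r':1, 't':2, 'u':1
C (first-col start): C('$')=0, C('5')=1, C('9')=2, C('E')=3, C('e')=4, C('l')=5, C('r')=6, C('t')=7, C('u')=9
L[0]='5': occ=0, LF[0]=C('5')+0=1+0=1
L[1]='9': occ=0, LF[1]=C('9')+0=2+0=2
L[2]='E': occ=0, LF[2]=C('E')+0=3+0=3
L[3]='e': occ=0, LF[3]=C('e')+0=4+0=4
L[4]='l': occ=0, LF[4]=C('l')+0=5+0=5
L[5]='t': occ=0, LF[5]=C('t')+0=7+0=7
L[6]='u': occ=0, LF[6]=C('u')+0=9+0=9
L[7]='r': occ=0, LF[7]=C('r')+0=6+0=6
L[8]='$': occ=0, LF[8]=C('$')+0=0+0=0
L[9]='t': occ=1, LF[9]=C('t')+1=7+1=8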